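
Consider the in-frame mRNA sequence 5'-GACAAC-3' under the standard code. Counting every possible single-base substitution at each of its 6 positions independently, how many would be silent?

Codon 1 (GAC, Asp): 1 synonymous substitution.
Codon 2 (AAC, Asn): 1 synonymous substitution.
Total: 1 + 1 = 2.

2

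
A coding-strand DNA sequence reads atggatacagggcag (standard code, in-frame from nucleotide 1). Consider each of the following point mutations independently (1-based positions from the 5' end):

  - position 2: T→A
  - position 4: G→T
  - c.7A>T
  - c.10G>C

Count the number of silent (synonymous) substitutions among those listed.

0

Codon 1: ATG (Met) → AAG (Lys) — missense.
Codon 2: GAT (Asp) → TAT (Tyr) — missense.
Codon 3: ACA (Thr) → TCA (Ser) — missense.
Codon 4: GGG (Gly) → CGG (Arg) — missense.
Synonymous: 0 of 4.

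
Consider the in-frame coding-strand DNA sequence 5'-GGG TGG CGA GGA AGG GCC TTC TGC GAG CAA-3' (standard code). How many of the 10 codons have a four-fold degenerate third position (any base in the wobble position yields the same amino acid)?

Codon 1 GGG (Gly): third position 4-fold.
Codon 2 TGG (Trp): third position 1-fold.
Codon 3 CGA (Arg): third position 4-fold.
Codon 4 GGA (Gly): third position 4-fold.
Codon 5 AGG (Arg): third position 2-fold.
Codon 6 GCC (Ala): third position 4-fold.
Codon 7 TTC (Phe): third position 2-fold.
Codon 8 TGC (Cys): third position 2-fold.
Codon 9 GAG (Glu): third position 2-fold.
Codon 10 CAA (Gln): third position 2-fold.
Four-fold degenerate third positions: 4.

4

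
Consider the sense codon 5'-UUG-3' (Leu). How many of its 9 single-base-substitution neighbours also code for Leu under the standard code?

2

Position 1: CUG → 1 synonymous.
Position 2: none → 0 synonymous.
Position 3: UUA → 1 synonymous.
Total: 1 + 0 + 1 = 2.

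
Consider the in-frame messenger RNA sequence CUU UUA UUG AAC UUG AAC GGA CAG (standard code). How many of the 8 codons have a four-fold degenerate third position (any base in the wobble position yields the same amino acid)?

Codon 1 CUU (Leu): third position 4-fold.
Codon 2 UUA (Leu): third position 2-fold.
Codon 3 UUG (Leu): third position 2-fold.
Codon 4 AAC (Asn): third position 2-fold.
Codon 5 UUG (Leu): third position 2-fold.
Codon 6 AAC (Asn): third position 2-fold.
Codon 7 GGA (Gly): third position 4-fold.
Codon 8 CAG (Gln): third position 2-fold.
Four-fold degenerate third positions: 2.

2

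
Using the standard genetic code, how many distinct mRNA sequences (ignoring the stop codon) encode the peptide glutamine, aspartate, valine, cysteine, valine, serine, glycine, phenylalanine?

6144

Gln: 2 codons.
Asp: 2 codons.
Val: 4 codons.
Cys: 2 codons.
Val: 4 codons.
Ser: 6 codons.
Gly: 4 codons.
Phe: 2 codons.
2 × 2 × 4 × 2 × 4 × 6 × 4 × 2 = 6144.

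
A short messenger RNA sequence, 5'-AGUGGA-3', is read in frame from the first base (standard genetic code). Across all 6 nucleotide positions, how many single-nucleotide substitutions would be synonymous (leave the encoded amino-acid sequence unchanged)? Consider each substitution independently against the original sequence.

4

Codon 1 (AGU, Ser): 1 synonymous substitution.
Codon 2 (GGA, Gly): 3 synonymous substitutions.
Total: 1 + 3 = 4.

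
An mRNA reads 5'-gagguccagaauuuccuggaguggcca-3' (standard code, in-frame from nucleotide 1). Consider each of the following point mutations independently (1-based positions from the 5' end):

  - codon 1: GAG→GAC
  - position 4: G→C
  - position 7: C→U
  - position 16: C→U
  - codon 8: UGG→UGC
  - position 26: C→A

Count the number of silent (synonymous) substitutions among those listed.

1

Codon 1: GAG (Glu) → GAC (Asp) — missense.
Codon 2: GUC (Val) → CUC (Leu) — missense.
Codon 3: CAG (Gln) → UAG (Stop) — nonsense.
Codon 6: CUG (Leu) → UUG (Leu) — synonymous.
Codon 8: UGG (Trp) → UGC (Cys) — missense.
Codon 9: CCA (Pro) → CAA (Gln) — missense.
Synonymous: 1 of 6.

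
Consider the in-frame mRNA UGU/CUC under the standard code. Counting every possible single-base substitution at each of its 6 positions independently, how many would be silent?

4

Codon 1 (UGU, Cys): 1 synonymous substitution.
Codon 2 (CUC, Leu): 3 synonymous substitutions.
Total: 1 + 3 = 4.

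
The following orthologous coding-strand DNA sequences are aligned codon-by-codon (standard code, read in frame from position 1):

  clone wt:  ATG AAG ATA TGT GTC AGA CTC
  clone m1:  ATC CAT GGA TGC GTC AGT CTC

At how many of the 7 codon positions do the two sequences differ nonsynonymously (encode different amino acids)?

Codon 1: ATG Met / ATC Ile — nonsynonymous.
Codon 2: AAG Lys / CAT His — nonsynonymous.
Codon 3: ATA Ile / GGA Gly — nonsynonymous.
Codon 4: TGT Cys / TGC Cys — synonymous.
Codon 5: GTC Val / GTC Val — identical.
Codon 6: AGA Arg / AGT Ser — nonsynonymous.
Codon 7: CTC Leu / CTC Leu — identical.
Nonsynonymous differences: 4.

4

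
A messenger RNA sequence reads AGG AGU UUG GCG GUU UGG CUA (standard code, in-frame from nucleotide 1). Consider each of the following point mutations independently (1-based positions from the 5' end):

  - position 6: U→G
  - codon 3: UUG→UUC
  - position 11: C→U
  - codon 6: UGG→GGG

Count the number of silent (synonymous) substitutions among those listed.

Codon 2: AGU (Ser) → AGG (Arg) — missense.
Codon 3: UUG (Leu) → UUC (Phe) — missense.
Codon 4: GCG (Ala) → GUG (Val) — missense.
Codon 6: UGG (Trp) → GGG (Gly) — missense.
Synonymous: 0 of 4.

0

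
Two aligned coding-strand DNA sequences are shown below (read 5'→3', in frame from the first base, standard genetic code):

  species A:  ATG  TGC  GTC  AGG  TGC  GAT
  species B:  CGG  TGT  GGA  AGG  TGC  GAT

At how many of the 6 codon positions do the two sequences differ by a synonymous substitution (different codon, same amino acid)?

Codon 1: ATG Met / CGG Arg — nonsynonymous.
Codon 2: TGC Cys / TGT Cys — synonymous.
Codon 3: GTC Val / GGA Gly — nonsynonymous.
Codon 4: AGG Arg / AGG Arg — identical.
Codon 5: TGC Cys / TGC Cys — identical.
Codon 6: GAT Asp / GAT Asp — identical.
Synonymous differences: 1.

1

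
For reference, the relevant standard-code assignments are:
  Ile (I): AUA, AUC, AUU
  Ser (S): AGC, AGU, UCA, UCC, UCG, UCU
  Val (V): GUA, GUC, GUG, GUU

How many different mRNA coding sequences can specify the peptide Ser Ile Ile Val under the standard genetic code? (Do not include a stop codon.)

216

Ser: 6 codons.
Ile: 3 codons.
Ile: 3 codons.
Val: 4 codons.
6 × 3 × 3 × 4 = 216.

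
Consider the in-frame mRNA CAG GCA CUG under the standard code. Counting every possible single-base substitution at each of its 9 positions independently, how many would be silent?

8

Codon 1 (CAG, Gln): 1 synonymous substitution.
Codon 2 (GCA, Ala): 3 synonymous substitutions.
Codon 3 (CUG, Leu): 4 synonymous substitutions.
Total: 1 + 3 + 4 = 8.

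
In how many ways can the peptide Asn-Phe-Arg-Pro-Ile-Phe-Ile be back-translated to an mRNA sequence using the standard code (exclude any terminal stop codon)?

Asn: 2 codons.
Phe: 2 codons.
Arg: 6 codons.
Pro: 4 codons.
Ile: 3 codons.
Phe: 2 codons.
Ile: 3 codons.
2 × 2 × 6 × 4 × 3 × 2 × 3 = 1728.

1728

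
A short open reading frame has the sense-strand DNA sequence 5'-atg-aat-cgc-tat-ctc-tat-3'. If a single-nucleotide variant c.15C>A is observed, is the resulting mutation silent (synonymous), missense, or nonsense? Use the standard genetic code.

Position 15 falls in codon 5: CTC → Leu.
After the substitution the codon is CTA → Leu.
Both encode Leu, so the change is synonymous.

silent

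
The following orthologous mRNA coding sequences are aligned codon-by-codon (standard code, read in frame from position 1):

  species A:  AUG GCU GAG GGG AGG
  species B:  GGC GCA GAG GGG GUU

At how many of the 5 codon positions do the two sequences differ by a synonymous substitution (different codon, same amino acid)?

Codon 1: AUG Met / GGC Gly — nonsynonymous.
Codon 2: GCU Ala / GCA Ala — synonymous.
Codon 3: GAG Glu / GAG Glu — identical.
Codon 4: GGG Gly / GGG Gly — identical.
Codon 5: AGG Arg / GUU Val — nonsynonymous.
Synonymous differences: 1.

1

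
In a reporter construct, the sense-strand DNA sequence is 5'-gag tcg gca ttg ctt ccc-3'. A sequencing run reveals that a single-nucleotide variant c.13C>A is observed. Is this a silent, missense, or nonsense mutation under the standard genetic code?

missense

Position 13 falls in codon 5: CTT → Leu.
After the substitution the codon is ATT → Ile.
Leu ≠ Ile, so this is a missense mutation.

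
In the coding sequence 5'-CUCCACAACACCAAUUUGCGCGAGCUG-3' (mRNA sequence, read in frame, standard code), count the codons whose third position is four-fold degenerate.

4

Codon 1 CUC (Leu): third position 4-fold.
Codon 2 CAC (His): third position 2-fold.
Codon 3 AAC (Asn): third position 2-fold.
Codon 4 ACC (Thr): third position 4-fold.
Codon 5 AAU (Asn): third position 2-fold.
Codon 6 UUG (Leu): third position 2-fold.
Codon 7 CGC (Arg): third position 4-fold.
Codon 8 GAG (Glu): third position 2-fold.
Codon 9 CUG (Leu): third position 4-fold.
Four-fold degenerate third positions: 4.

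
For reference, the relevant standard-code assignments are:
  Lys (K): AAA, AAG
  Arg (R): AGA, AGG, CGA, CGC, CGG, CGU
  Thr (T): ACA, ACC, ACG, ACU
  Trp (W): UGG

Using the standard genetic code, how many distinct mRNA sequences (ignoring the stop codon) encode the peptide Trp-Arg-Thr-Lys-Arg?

Trp: 1 codon.
Arg: 6 codons.
Thr: 4 codons.
Lys: 2 codons.
Arg: 6 codons.
1 × 6 × 4 × 2 × 6 = 288.

288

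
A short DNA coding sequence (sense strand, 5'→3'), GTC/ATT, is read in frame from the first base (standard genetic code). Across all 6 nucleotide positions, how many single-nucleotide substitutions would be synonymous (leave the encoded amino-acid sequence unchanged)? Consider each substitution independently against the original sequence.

5

Codon 1 (GTC, Val): 3 synonymous substitutions.
Codon 2 (ATT, Ile): 2 synonymous substitutions.
Total: 3 + 2 = 5.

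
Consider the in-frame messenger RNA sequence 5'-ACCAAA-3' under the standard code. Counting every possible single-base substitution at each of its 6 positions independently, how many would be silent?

Codon 1 (ACC, Thr): 3 synonymous substitutions.
Codon 2 (AAA, Lys): 1 synonymous substitution.
Total: 3 + 1 = 4.

4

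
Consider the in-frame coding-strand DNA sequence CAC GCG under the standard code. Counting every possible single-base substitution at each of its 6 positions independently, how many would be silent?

Codon 1 (CAC, His): 1 synonymous substitution.
Codon 2 (GCG, Ala): 3 synonymous substitutions.
Total: 1 + 3 = 4.

4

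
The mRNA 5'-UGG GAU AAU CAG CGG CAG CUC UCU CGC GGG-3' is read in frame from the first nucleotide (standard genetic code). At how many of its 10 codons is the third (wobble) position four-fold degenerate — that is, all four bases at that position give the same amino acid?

Codon 1 UGG (Trp): third position 1-fold.
Codon 2 GAU (Asp): third position 2-fold.
Codon 3 AAU (Asn): third position 2-fold.
Codon 4 CAG (Gln): third position 2-fold.
Codon 5 CGG (Arg): third position 4-fold.
Codon 6 CAG (Gln): third position 2-fold.
Codon 7 CUC (Leu): third position 4-fold.
Codon 8 UCU (Ser): third position 4-fold.
Codon 9 CGC (Arg): third position 4-fold.
Codon 10 GGG (Gly): third position 4-fold.
Four-fold degenerate third positions: 5.

5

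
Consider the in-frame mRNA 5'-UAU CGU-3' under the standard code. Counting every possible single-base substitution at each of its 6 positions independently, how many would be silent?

Codon 1 (UAU, Tyr): 1 synonymous substitution.
Codon 2 (CGU, Arg): 3 synonymous substitutions.
Total: 1 + 3 = 4.

4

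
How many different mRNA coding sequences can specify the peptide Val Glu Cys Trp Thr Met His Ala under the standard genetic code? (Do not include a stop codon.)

512

Val: 4 codons.
Glu: 2 codons.
Cys: 2 codons.
Trp: 1 codon.
Thr: 4 codons.
Met: 1 codon.
His: 2 codons.
Ala: 4 codons.
4 × 2 × 2 × 1 × 4 × 1 × 2 × 4 = 512.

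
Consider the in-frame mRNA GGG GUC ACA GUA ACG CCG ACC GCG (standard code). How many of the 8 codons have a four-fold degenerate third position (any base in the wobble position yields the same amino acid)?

Codon 1 GGG (Gly): third position 4-fold.
Codon 2 GUC (Val): third position 4-fold.
Codon 3 ACA (Thr): third position 4-fold.
Codon 4 GUA (Val): third position 4-fold.
Codon 5 ACG (Thr): third position 4-fold.
Codon 6 CCG (Pro): third position 4-fold.
Codon 7 ACC (Thr): third position 4-fold.
Codon 8 GCG (Ala): third position 4-fold.
Four-fold degenerate third positions: 8.

8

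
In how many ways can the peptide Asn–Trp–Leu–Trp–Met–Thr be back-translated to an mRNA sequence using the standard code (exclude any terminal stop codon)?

Asn: 2 codons.
Trp: 1 codon.
Leu: 6 codons.
Trp: 1 codon.
Met: 1 codon.
Thr: 4 codons.
2 × 1 × 6 × 1 × 1 × 4 = 48.

48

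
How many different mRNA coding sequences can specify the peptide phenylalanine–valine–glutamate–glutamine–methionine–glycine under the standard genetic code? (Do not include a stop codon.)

Phe: 2 codons.
Val: 4 codons.
Glu: 2 codons.
Gln: 2 codons.
Met: 1 codon.
Gly: 4 codons.
2 × 4 × 2 × 2 × 1 × 4 = 128.

128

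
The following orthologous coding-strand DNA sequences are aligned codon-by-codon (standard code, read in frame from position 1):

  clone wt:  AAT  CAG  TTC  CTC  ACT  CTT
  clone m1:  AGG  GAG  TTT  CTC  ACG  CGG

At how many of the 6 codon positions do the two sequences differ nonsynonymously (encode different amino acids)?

Codon 1: AAT Asn / AGG Arg — nonsynonymous.
Codon 2: CAG Gln / GAG Glu — nonsynonymous.
Codon 3: TTC Phe / TTT Phe — synonymous.
Codon 4: CTC Leu / CTC Leu — identical.
Codon 5: ACT Thr / ACG Thr — synonymous.
Codon 6: CTT Leu / CGG Arg — nonsynonymous.
Nonsynonymous differences: 3.

3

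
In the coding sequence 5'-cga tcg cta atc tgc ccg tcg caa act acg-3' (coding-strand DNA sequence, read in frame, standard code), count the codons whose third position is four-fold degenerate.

7

Codon 1 CGA (Arg): third position 4-fold.
Codon 2 TCG (Ser): third position 4-fold.
Codon 3 CTA (Leu): third position 4-fold.
Codon 4 ATC (Ile): third position 3-fold.
Codon 5 TGC (Cys): third position 2-fold.
Codon 6 CCG (Pro): third position 4-fold.
Codon 7 TCG (Ser): third position 4-fold.
Codon 8 CAA (Gln): third position 2-fold.
Codon 9 ACT (Thr): third position 4-fold.
Codon 10 ACG (Thr): third position 4-fold.
Four-fold degenerate third positions: 7.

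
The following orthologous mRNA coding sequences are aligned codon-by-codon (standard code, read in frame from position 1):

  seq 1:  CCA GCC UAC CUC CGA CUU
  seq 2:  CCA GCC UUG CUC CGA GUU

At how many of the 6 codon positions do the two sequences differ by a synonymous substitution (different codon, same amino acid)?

0

Codon 1: CCA Pro / CCA Pro — identical.
Codon 2: GCC Ala / GCC Ala — identical.
Codon 3: UAC Tyr / UUG Leu — nonsynonymous.
Codon 4: CUC Leu / CUC Leu — identical.
Codon 5: CGA Arg / CGA Arg — identical.
Codon 6: CUU Leu / GUU Val — nonsynonymous.
Synonymous differences: 0.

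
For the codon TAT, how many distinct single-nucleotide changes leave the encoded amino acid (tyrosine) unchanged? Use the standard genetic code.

1

Position 1: none → 0 synonymous.
Position 2: none → 0 synonymous.
Position 3: TAC → 1 synonymous.
Total: 0 + 0 + 1 = 1.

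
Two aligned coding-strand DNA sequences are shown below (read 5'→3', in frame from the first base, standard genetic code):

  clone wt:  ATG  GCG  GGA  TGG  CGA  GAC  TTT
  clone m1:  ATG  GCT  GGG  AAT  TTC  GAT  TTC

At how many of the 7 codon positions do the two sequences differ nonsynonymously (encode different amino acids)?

2

Codon 1: ATG Met / ATG Met — identical.
Codon 2: GCG Ala / GCT Ala — synonymous.
Codon 3: GGA Gly / GGG Gly — synonymous.
Codon 4: TGG Trp / AAT Asn — nonsynonymous.
Codon 5: CGA Arg / TTC Phe — nonsynonymous.
Codon 6: GAC Asp / GAT Asp — synonymous.
Codon 7: TTT Phe / TTC Phe — synonymous.
Nonsynonymous differences: 2.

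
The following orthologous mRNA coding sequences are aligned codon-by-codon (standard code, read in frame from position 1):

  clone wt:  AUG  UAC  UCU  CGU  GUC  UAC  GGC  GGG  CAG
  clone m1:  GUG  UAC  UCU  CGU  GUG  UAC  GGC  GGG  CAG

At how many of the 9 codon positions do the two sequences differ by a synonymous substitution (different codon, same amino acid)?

1

Codon 1: AUG Met / GUG Val — nonsynonymous.
Codon 2: UAC Tyr / UAC Tyr — identical.
Codon 3: UCU Ser / UCU Ser — identical.
Codon 4: CGU Arg / CGU Arg — identical.
Codon 5: GUC Val / GUG Val — synonymous.
Codon 6: UAC Tyr / UAC Tyr — identical.
Codon 7: GGC Gly / GGC Gly — identical.
Codon 8: GGG Gly / GGG Gly — identical.
Codon 9: CAG Gln / CAG Gln — identical.
Synonymous differences: 1.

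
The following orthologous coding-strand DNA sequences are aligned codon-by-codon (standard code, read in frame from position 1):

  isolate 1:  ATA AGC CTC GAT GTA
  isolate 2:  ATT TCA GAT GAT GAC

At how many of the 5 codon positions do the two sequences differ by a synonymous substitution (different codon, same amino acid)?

Codon 1: ATA Ile / ATT Ile — synonymous.
Codon 2: AGC Ser / TCA Ser — synonymous.
Codon 3: CTC Leu / GAT Asp — nonsynonymous.
Codon 4: GAT Asp / GAT Asp — identical.
Codon 5: GTA Val / GAC Asp — nonsynonymous.
Synonymous differences: 2.

2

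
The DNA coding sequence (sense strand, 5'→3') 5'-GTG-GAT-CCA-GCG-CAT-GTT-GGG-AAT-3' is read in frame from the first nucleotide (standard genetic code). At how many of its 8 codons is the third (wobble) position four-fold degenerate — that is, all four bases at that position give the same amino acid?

Codon 1 GTG (Val): third position 4-fold.
Codon 2 GAT (Asp): third position 2-fold.
Codon 3 CCA (Pro): third position 4-fold.
Codon 4 GCG (Ala): third position 4-fold.
Codon 5 CAT (His): third position 2-fold.
Codon 6 GTT (Val): third position 4-fold.
Codon 7 GGG (Gly): third position 4-fold.
Codon 8 AAT (Asn): third position 2-fold.
Four-fold degenerate third positions: 5.

5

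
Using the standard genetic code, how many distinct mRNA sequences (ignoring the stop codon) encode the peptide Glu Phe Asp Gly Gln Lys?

Glu: 2 codons.
Phe: 2 codons.
Asp: 2 codons.
Gly: 4 codons.
Gln: 2 codons.
Lys: 2 codons.
2 × 2 × 2 × 4 × 2 × 2 = 128.

128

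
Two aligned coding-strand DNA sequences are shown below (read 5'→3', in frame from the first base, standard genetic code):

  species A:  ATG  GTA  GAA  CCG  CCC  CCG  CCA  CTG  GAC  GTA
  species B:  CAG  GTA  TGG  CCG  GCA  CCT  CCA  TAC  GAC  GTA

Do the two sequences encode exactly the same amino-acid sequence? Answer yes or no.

no

Codon 1: ATG Met / CAG Gln — nonsynonymous.
Codon 2: GTA Val / GTA Val — identical.
Codon 3: GAA Glu / TGG Trp — nonsynonymous.
Codon 4: CCG Pro / CCG Pro — identical.
Codon 5: CCC Pro / GCA Ala — nonsynonymous.
Codon 6: CCG Pro / CCT Pro — synonymous.
Codon 7: CCA Pro / CCA Pro — identical.
Codon 8: CTG Leu / TAC Tyr — nonsynonymous.
Codon 9: GAC Asp / GAC Asp — identical.
Codon 10: GTA Val / GTA Val — identical.
Nonsynonymous differences: 4 → different protein.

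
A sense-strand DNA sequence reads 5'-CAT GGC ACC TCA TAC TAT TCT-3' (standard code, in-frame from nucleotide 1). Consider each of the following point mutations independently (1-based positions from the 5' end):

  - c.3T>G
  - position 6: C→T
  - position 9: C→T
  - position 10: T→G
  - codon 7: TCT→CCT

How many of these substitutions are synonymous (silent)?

Codon 1: CAT (His) → CAG (Gln) — missense.
Codon 2: GGC (Gly) → GGT (Gly) — synonymous.
Codon 3: ACC (Thr) → ACT (Thr) — synonymous.
Codon 4: TCA (Ser) → GCA (Ala) — missense.
Codon 7: TCT (Ser) → CCT (Pro) — missense.
Synonymous: 2 of 5.

2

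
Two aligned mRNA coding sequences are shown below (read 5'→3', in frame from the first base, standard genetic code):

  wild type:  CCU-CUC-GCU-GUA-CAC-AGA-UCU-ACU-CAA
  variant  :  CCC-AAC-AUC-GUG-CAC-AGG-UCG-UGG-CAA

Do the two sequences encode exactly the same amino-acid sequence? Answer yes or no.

no

Codon 1: CCU Pro / CCC Pro — synonymous.
Codon 2: CUC Leu / AAC Asn — nonsynonymous.
Codon 3: GCU Ala / AUC Ile — nonsynonymous.
Codon 4: GUA Val / GUG Val — synonymous.
Codon 5: CAC His / CAC His — identical.
Codon 6: AGA Arg / AGG Arg — synonymous.
Codon 7: UCU Ser / UCG Ser — synonymous.
Codon 8: ACU Thr / UGG Trp — nonsynonymous.
Codon 9: CAA Gln / CAA Gln — identical.
Nonsynonymous differences: 3 → different protein.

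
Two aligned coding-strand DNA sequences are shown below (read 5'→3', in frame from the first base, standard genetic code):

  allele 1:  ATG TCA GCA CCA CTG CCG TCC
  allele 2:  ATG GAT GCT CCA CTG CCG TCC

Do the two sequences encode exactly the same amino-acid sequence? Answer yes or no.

no

Codon 1: ATG Met / ATG Met — identical.
Codon 2: TCA Ser / GAT Asp — nonsynonymous.
Codon 3: GCA Ala / GCT Ala — synonymous.
Codon 4: CCA Pro / CCA Pro — identical.
Codon 5: CTG Leu / CTG Leu — identical.
Codon 6: CCG Pro / CCG Pro — identical.
Codon 7: TCC Ser / TCC Ser — identical.
Nonsynonymous differences: 1 → different protein.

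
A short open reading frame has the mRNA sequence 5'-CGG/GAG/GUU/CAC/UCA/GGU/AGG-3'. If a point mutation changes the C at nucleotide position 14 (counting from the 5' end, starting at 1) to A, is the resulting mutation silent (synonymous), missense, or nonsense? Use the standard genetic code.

Position 14 falls in codon 5: UCA → Ser.
After the substitution the codon is UAA → Stop.
The new codon is a stop codon, so this is a nonsense mutation.

nonsense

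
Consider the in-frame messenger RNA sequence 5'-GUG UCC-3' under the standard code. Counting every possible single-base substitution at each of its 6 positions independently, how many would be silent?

Codon 1 (GUG, Val): 3 synonymous substitutions.
Codon 2 (UCC, Ser): 3 synonymous substitutions.
Total: 3 + 3 = 6.

6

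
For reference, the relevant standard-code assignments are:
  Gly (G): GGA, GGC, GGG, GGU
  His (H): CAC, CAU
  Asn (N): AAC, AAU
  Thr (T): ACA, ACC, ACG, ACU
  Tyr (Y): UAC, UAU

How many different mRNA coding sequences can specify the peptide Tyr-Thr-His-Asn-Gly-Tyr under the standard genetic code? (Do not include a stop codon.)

256

Tyr: 2 codons.
Thr: 4 codons.
His: 2 codons.
Asn: 2 codons.
Gly: 4 codons.
Tyr: 2 codons.
2 × 4 × 2 × 2 × 4 × 2 = 256.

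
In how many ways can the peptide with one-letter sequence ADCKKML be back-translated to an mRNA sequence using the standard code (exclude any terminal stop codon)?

384

Ala: 4 codons.
Asp: 2 codons.
Cys: 2 codons.
Lys: 2 codons.
Lys: 2 codons.
Met: 1 codon.
Leu: 6 codons.
4 × 2 × 2 × 2 × 2 × 1 × 6 = 384.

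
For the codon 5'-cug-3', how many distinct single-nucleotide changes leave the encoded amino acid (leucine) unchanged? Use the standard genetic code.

4

Position 1: UUG → 1 synonymous.
Position 2: none → 0 synonymous.
Position 3: CUU, CUC, CUA → 3 synonymous.
Total: 1 + 0 + 3 = 4.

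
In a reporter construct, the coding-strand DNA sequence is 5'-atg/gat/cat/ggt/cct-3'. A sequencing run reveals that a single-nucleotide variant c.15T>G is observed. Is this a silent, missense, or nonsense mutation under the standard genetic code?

Position 15 falls in codon 5: CCT → Pro.
After the substitution the codon is CCG → Pro.
Both encode Pro, so the change is synonymous.

silent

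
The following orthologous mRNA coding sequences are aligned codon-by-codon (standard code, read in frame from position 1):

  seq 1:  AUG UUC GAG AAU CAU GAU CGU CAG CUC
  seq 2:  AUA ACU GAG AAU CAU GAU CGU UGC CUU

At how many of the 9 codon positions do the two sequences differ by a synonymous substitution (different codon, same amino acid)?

Codon 1: AUG Met / AUA Ile — nonsynonymous.
Codon 2: UUC Phe / ACU Thr — nonsynonymous.
Codon 3: GAG Glu / GAG Glu — identical.
Codon 4: AAU Asn / AAU Asn — identical.
Codon 5: CAU His / CAU His — identical.
Codon 6: GAU Asp / GAU Asp — identical.
Codon 7: CGU Arg / CGU Arg — identical.
Codon 8: CAG Gln / UGC Cys — nonsynonymous.
Codon 9: CUC Leu / CUU Leu — synonymous.
Synonymous differences: 1.

1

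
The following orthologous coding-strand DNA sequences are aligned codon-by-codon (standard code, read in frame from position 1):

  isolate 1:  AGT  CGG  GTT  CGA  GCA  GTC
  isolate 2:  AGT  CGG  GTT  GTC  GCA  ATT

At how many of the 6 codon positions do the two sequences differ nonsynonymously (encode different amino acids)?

Codon 1: AGT Ser / AGT Ser — identical.
Codon 2: CGG Arg / CGG Arg — identical.
Codon 3: GTT Val / GTT Val — identical.
Codon 4: CGA Arg / GTC Val — nonsynonymous.
Codon 5: GCA Ala / GCA Ala — identical.
Codon 6: GTC Val / ATT Ile — nonsynonymous.
Nonsynonymous differences: 2.

2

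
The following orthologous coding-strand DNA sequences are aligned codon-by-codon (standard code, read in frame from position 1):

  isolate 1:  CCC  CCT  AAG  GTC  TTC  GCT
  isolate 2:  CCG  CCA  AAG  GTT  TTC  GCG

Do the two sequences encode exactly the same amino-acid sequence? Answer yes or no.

yes

Codon 1: CCC Pro / CCG Pro — synonymous.
Codon 2: CCT Pro / CCA Pro — synonymous.
Codon 3: AAG Lys / AAG Lys — identical.
Codon 4: GTC Val / GTT Val — synonymous.
Codon 5: TTC Phe / TTC Phe — identical.
Codon 6: GCT Ala / GCG Ala — synonymous.
Nonsynonymous differences: 0 → same protein.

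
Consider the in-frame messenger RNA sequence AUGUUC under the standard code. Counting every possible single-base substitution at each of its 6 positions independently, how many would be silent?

Codon 1 (AUG, Met): 0 synonymous substitutions.
Codon 2 (UUC, Phe): 1 synonymous substitution.
Total: 0 + 1 = 1.

1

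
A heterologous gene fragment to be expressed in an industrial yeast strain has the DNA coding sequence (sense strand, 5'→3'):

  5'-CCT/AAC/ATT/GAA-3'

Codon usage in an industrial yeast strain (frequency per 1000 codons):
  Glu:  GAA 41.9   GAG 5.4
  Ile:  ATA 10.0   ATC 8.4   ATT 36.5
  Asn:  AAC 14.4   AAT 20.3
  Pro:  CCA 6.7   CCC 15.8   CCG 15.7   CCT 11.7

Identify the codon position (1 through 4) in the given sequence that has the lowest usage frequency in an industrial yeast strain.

1

Codon 1 CCT (Pro): 11.7 per 1000.
Codon 2 AAC (Asn): 14.4 per 1000.
Codon 3 ATT (Ile): 36.5 per 1000.
Codon 4 GAA (Glu): 41.9 per 1000.
Lowest frequency is 11.7 at codon 1.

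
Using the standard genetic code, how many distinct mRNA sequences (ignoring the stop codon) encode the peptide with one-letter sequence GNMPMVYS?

Gly: 4 codons.
Asn: 2 codons.
Met: 1 codon.
Pro: 4 codons.
Met: 1 codon.
Val: 4 codons.
Tyr: 2 codons.
Ser: 6 codons.
4 × 2 × 1 × 4 × 1 × 4 × 2 × 6 = 1536.

1536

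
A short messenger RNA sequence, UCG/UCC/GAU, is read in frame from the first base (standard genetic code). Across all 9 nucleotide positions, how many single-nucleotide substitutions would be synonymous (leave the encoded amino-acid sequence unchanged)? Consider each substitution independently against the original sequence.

Codon 1 (UCG, Ser): 3 synonymous substitutions.
Codon 2 (UCC, Ser): 3 synonymous substitutions.
Codon 3 (GAU, Asp): 1 synonymous substitution.
Total: 3 + 3 + 1 = 7.

7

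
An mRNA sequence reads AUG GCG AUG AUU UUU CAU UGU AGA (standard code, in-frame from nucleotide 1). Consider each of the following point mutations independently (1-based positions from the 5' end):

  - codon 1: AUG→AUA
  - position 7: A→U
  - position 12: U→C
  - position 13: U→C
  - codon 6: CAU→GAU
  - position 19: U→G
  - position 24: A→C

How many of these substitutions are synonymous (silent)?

Codon 1: AUG (Met) → AUA (Ile) — missense.
Codon 3: AUG (Met) → UUG (Leu) — missense.
Codon 4: AUU (Ile) → AUC (Ile) — synonymous.
Codon 5: UUU (Phe) → CUU (Leu) — missense.
Codon 6: CAU (His) → GAU (Asp) — missense.
Codon 7: UGU (Cys) → GGU (Gly) — missense.
Codon 8: AGA (Arg) → AGC (Ser) — missense.
Synonymous: 1 of 7.

1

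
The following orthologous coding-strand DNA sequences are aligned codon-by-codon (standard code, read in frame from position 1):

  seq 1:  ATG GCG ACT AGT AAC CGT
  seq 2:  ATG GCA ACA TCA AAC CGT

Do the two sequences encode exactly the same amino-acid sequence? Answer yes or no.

yes

Codon 1: ATG Met / ATG Met — identical.
Codon 2: GCG Ala / GCA Ala — synonymous.
Codon 3: ACT Thr / ACA Thr — synonymous.
Codon 4: AGT Ser / TCA Ser — synonymous.
Codon 5: AAC Asn / AAC Asn — identical.
Codon 6: CGT Arg / CGT Arg — identical.
Nonsynonymous differences: 0 → same protein.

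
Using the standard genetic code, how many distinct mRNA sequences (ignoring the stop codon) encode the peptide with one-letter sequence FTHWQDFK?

256

Phe: 2 codons.
Thr: 4 codons.
His: 2 codons.
Trp: 1 codon.
Gln: 2 codons.
Asp: 2 codons.
Phe: 2 codons.
Lys: 2 codons.
2 × 4 × 2 × 1 × 2 × 2 × 2 × 2 = 256.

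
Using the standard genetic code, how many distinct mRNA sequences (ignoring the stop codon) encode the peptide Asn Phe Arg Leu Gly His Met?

1152

Asn: 2 codons.
Phe: 2 codons.
Arg: 6 codons.
Leu: 6 codons.
Gly: 4 codons.
His: 2 codons.
Met: 1 codon.
2 × 2 × 6 × 6 × 4 × 2 × 1 = 1152.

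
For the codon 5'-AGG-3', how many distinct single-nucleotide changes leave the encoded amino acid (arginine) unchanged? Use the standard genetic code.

2

Position 1: CGG → 1 synonymous.
Position 2: none → 0 synonymous.
Position 3: AGA → 1 synonymous.
Total: 1 + 0 + 1 = 2.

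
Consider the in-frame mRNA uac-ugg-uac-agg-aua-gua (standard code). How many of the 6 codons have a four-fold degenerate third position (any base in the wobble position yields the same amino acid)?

1

Codon 1 UAC (Tyr): third position 2-fold.
Codon 2 UGG (Trp): third position 1-fold.
Codon 3 UAC (Tyr): third position 2-fold.
Codon 4 AGG (Arg): third position 2-fold.
Codon 5 AUA (Ile): third position 3-fold.
Codon 6 GUA (Val): third position 4-fold.
Four-fold degenerate third positions: 1.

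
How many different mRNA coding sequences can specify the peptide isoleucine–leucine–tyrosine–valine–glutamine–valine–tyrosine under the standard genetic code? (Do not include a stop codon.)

2304

Ile: 3 codons.
Leu: 6 codons.
Tyr: 2 codons.
Val: 4 codons.
Gln: 2 codons.
Val: 4 codons.
Tyr: 2 codons.
3 × 6 × 2 × 4 × 2 × 4 × 2 = 2304.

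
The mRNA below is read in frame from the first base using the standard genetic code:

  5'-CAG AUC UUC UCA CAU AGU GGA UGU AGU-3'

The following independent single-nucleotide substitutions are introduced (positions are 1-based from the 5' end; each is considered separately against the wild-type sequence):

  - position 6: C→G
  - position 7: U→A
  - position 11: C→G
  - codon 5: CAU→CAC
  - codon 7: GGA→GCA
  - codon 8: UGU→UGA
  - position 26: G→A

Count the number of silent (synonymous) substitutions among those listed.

1

Codon 2: AUC (Ile) → AUG (Met) — missense.
Codon 3: UUC (Phe) → AUC (Ile) — missense.
Codon 4: UCA (Ser) → UGA (Stop) — nonsense.
Codon 5: CAU (His) → CAC (His) — synonymous.
Codon 7: GGA (Gly) → GCA (Ala) — missense.
Codon 8: UGU (Cys) → UGA (Stop) — nonsense.
Codon 9: AGU (Ser) → AAU (Asn) — missense.
Synonymous: 1 of 7.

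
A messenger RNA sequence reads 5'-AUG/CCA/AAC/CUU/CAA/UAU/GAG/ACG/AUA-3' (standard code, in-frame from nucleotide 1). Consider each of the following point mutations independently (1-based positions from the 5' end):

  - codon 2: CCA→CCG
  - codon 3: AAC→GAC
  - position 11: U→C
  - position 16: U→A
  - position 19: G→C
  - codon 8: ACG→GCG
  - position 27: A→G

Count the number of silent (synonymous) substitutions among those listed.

Codon 2: CCA (Pro) → CCG (Pro) — synonymous.
Codon 3: AAC (Asn) → GAC (Asp) — missense.
Codon 4: CUU (Leu) → CCU (Pro) — missense.
Codon 6: UAU (Tyr) → AAU (Asn) — missense.
Codon 7: GAG (Glu) → CAG (Gln) — missense.
Codon 8: ACG (Thr) → GCG (Ala) — missense.
Codon 9: AUA (Ile) → AUG (Met) — missense.
Synonymous: 1 of 7.

1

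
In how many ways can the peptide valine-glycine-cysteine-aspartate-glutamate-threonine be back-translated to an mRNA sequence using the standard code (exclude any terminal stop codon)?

Val: 4 codons.
Gly: 4 codons.
Cys: 2 codons.
Asp: 2 codons.
Glu: 2 codons.
Thr: 4 codons.
4 × 4 × 2 × 2 × 2 × 4 = 512.

512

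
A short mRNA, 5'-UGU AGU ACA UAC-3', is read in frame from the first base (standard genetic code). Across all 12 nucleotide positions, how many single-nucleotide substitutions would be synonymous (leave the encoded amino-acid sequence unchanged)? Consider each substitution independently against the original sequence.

6

Codon 1 (UGU, Cys): 1 synonymous substitution.
Codon 2 (AGU, Ser): 1 synonymous substitution.
Codon 3 (ACA, Thr): 3 synonymous substitutions.
Codon 4 (UAC, Tyr): 1 synonymous substitution.
Total: 1 + 1 + 3 + 1 = 6.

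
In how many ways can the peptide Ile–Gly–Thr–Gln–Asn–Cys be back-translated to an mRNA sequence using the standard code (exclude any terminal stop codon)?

Ile: 3 codons.
Gly: 4 codons.
Thr: 4 codons.
Gln: 2 codons.
Asn: 2 codons.
Cys: 2 codons.
3 × 4 × 4 × 2 × 2 × 2 = 384.

384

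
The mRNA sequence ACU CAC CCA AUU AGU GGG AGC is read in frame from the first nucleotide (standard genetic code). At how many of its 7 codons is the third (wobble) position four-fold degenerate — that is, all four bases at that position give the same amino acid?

3

Codon 1 ACU (Thr): third position 4-fold.
Codon 2 CAC (His): third position 2-fold.
Codon 3 CCA (Pro): third position 4-fold.
Codon 4 AUU (Ile): third position 3-fold.
Codon 5 AGU (Ser): third position 2-fold.
Codon 6 GGG (Gly): third position 4-fold.
Codon 7 AGC (Ser): third position 2-fold.
Four-fold degenerate third positions: 3.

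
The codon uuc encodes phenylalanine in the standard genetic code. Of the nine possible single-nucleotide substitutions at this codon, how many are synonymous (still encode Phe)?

Position 1: none → 0 synonymous.
Position 2: none → 0 synonymous.
Position 3: UUU → 1 synonymous.
Total: 0 + 0 + 1 = 1.

1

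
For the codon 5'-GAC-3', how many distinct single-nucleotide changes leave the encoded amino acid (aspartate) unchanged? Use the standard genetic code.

Position 1: none → 0 synonymous.
Position 2: none → 0 synonymous.
Position 3: GAU → 1 synonymous.
Total: 0 + 0 + 1 = 1.

1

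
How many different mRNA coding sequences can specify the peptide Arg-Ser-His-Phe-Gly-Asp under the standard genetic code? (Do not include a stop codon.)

1152

Arg: 6 codons.
Ser: 6 codons.
His: 2 codons.
Phe: 2 codons.
Gly: 4 codons.
Asp: 2 codons.
6 × 6 × 2 × 2 × 4 × 2 = 1152.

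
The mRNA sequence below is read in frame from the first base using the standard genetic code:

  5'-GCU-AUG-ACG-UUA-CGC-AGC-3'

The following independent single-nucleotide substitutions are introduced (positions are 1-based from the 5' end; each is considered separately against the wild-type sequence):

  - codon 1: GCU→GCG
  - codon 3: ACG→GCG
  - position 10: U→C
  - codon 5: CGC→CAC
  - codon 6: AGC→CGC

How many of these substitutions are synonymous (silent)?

2

Codon 1: GCU (Ala) → GCG (Ala) — synonymous.
Codon 3: ACG (Thr) → GCG (Ala) — missense.
Codon 4: UUA (Leu) → CUA (Leu) — synonymous.
Codon 5: CGC (Arg) → CAC (His) — missense.
Codon 6: AGC (Ser) → CGC (Arg) — missense.
Synonymous: 2 of 5.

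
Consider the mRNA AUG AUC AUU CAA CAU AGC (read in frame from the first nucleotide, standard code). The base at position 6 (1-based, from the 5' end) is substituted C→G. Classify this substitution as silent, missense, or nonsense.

Position 6 falls in codon 2: AUC → Ile.
After the substitution the codon is AUG → Met.
Ile ≠ Met, so this is a missense mutation.

missense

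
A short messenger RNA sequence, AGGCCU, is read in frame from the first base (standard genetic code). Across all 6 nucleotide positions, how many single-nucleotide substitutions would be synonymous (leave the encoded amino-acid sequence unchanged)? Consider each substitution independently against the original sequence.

5

Codon 1 (AGG, Arg): 2 synonymous substitutions.
Codon 2 (CCU, Pro): 3 synonymous substitutions.
Total: 2 + 3 = 5.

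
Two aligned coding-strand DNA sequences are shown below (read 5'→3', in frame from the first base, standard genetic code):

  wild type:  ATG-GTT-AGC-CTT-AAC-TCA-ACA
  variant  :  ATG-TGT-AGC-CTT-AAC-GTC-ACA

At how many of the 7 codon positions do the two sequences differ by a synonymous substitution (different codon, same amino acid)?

0

Codon 1: ATG Met / ATG Met — identical.
Codon 2: GTT Val / TGT Cys — nonsynonymous.
Codon 3: AGC Ser / AGC Ser — identical.
Codon 4: CTT Leu / CTT Leu — identical.
Codon 5: AAC Asn / AAC Asn — identical.
Codon 6: TCA Ser / GTC Val — nonsynonymous.
Codon 7: ACA Thr / ACA Thr — identical.
Synonymous differences: 0.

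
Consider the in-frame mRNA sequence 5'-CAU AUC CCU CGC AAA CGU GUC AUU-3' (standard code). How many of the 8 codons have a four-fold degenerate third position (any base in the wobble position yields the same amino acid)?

Codon 1 CAU (His): third position 2-fold.
Codon 2 AUC (Ile): third position 3-fold.
Codon 3 CCU (Pro): third position 4-fold.
Codon 4 CGC (Arg): third position 4-fold.
Codon 5 AAA (Lys): third position 2-fold.
Codon 6 CGU (Arg): third position 4-fold.
Codon 7 GUC (Val): third position 4-fold.
Codon 8 AUU (Ile): third position 3-fold.
Four-fold degenerate third positions: 4.

4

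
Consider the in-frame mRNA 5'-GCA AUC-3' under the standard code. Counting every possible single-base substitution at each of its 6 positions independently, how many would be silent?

5

Codon 1 (GCA, Ala): 3 synonymous substitutions.
Codon 2 (AUC, Ile): 2 synonymous substitutions.
Total: 3 + 2 = 5.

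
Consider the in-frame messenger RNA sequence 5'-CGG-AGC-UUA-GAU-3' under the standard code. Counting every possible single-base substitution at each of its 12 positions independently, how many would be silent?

Codon 1 (CGG, Arg): 4 synonymous substitutions.
Codon 2 (AGC, Ser): 1 synonymous substitution.
Codon 3 (UUA, Leu): 2 synonymous substitutions.
Codon 4 (GAU, Asp): 1 synonymous substitution.
Total: 4 + 1 + 2 + 1 = 8.

8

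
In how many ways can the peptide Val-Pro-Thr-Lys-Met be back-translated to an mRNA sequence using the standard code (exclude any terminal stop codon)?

Val: 4 codons.
Pro: 4 codons.
Thr: 4 codons.
Lys: 2 codons.
Met: 1 codon.
4 × 4 × 4 × 2 × 1 = 128.

128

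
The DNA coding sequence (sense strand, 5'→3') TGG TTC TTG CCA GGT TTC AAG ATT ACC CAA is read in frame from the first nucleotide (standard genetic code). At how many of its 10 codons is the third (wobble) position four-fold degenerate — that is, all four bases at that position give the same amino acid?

Codon 1 TGG (Trp): third position 1-fold.
Codon 2 TTC (Phe): third position 2-fold.
Codon 3 TTG (Leu): third position 2-fold.
Codon 4 CCA (Pro): third position 4-fold.
Codon 5 GGT (Gly): third position 4-fold.
Codon 6 TTC (Phe): third position 2-fold.
Codon 7 AAG (Lys): third position 2-fold.
Codon 8 ATT (Ile): third position 3-fold.
Codon 9 ACC (Thr): third position 4-fold.
Codon 10 CAA (Gln): third position 2-fold.
Four-fold degenerate third positions: 3.

3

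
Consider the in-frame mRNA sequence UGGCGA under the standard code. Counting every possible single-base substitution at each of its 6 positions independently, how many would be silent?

4

Codon 1 (UGG, Trp): 0 synonymous substitutions.
Codon 2 (CGA, Arg): 4 synonymous substitutions.
Total: 0 + 4 = 4.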